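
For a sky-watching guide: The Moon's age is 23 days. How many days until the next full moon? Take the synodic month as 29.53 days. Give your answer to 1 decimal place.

Full moon occurs at elongation 180°, i.e. at age 29.53 × 180/360 = 14.765 d.
Already past this cycle's full moon; the next is at 14.765 + 29.53 = 44.295 d, so 44.295 − 23 = 21.295 days.

21.3 days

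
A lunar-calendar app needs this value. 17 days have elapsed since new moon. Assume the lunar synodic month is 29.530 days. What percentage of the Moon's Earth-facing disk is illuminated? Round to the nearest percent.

94%

The Moon has covered 17/29.530 of its cycle, so θ ≈ 360° × 17/29.530 = 207.2°.
cos 207.2° = (-0.889), so f = (1 − (-0.889))/2 = 0.945, so 94%.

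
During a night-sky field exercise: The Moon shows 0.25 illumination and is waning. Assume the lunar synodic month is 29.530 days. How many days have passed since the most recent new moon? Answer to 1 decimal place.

Invert f = (1 − cos θ)/2 to get cos θ = 1 − 2(0.25) = 0.500, hence θ₀ = arccos 0.500 = 60.0°.
A waning Moon lies in 180°–360°, so θ = 360° − 60.0° = 300.0°.
That fraction of the synodic month is 300.0/360 × 29.530 d ≈ 24.61 d.

24.6 days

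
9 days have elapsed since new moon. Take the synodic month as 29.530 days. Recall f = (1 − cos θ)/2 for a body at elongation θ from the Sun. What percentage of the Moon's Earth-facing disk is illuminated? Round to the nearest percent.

Phase angle: θ = 360°·(9 d)/(29.530 d) = 109.7°.
With cos θ = (-0.337), the lit fraction is (1 − (-0.337))/2 ≈ 0.669, so 67%.

67%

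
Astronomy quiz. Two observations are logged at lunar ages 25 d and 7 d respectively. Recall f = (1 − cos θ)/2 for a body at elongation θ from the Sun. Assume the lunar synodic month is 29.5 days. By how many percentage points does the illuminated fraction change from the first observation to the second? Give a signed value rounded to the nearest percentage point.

θ₁ = 360° × 25/29.5 = 305.1°, f₁ = (1 − cos θ₁)/2 = 0.213.
θ₂ = 360° × 7/29.5 = 85.4°, f₂ = (1 − cos θ₂)/2 = 0.460.
Change = f₂ − f₁ = +0.248 → +25 percentage points.

+25 pp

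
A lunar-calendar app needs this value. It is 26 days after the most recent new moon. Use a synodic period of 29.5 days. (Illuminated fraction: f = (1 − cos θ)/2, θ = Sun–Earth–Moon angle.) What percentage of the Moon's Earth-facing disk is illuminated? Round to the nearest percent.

The Moon has covered 26/29.5 of its cycle, so θ ≈ 360° × 26/29.5 = 317.3°.
Illuminated fraction = (1 − cos 317.3°)/2 = (1 − 0.735)/2 ≈ 0.133, so 13%.

13%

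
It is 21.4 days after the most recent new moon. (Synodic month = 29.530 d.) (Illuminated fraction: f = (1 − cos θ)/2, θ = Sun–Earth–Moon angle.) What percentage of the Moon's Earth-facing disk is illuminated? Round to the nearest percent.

58%

The Moon has covered 21.4/29.530 of its cycle, so θ ≈ 360° × 21.4/29.530 = 260.9°.
Illuminated fraction = (1 − cos 260.9°)/2 = (1 − (-0.158))/2 ≈ 0.579, so 58%.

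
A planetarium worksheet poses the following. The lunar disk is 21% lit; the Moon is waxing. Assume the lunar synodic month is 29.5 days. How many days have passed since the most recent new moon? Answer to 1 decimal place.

From f = (1 − cos θ)/2: cos θ = 1 − 2×0.21 = 0.580; arccos → 54.5°.
Waxing ⇒ before full, so θ = 54.5°.
That fraction of the synodic month is 54.5/360 × 29.5 d ≈ 4.47 d.

4.5 days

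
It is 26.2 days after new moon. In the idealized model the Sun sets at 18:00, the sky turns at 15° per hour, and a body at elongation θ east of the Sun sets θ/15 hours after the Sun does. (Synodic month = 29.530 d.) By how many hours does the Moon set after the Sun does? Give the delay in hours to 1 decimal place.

21.3 h

Phase angle: θ = 360°·(26.2 d)/(29.530 d) = 319.4°.
At 15° of sky rotation per hour, 319.4° corresponds to a 21.29 h lag.
So the Moon sets 21.29 h after the Sun.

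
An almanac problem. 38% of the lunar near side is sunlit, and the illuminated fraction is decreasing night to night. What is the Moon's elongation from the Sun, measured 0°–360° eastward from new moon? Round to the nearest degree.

cos θ = 1 − 2f = 0.240, giving a principal value of 76.1°.
Waning ⇒ past full, so θ = 360° − 76.1° = 283.9°.

284°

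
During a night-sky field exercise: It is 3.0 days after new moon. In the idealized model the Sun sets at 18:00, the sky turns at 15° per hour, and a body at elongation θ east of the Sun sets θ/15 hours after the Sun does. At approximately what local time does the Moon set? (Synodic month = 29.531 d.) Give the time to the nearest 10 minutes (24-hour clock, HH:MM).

20:30

The Moon has covered 3.0/29.531 of its cycle, so θ ≈ 360° × 3.0/29.531 = 36.6°.
The Moon trails the Sun by θ/15 = 36.6/15 ≈ 2.44 hours.
18:00 + 2.438 h ≈ 20:26 → 20:30 to the nearest ten minutes.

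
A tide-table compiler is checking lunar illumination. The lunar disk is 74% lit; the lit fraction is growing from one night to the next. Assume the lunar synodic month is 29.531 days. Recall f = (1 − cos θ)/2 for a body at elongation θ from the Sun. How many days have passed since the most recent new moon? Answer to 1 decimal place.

9.7 days

Invert f = (1 − cos θ)/2 to get cos θ = 1 − 2(0.74) = -0.480, hence θ₀ = arccos -0.480 = 118.7°.
Waxing ⇒ before full, so θ = 118.7°.
That fraction of the synodic month is 118.7/360 × 29.531 d ≈ 9.74 d.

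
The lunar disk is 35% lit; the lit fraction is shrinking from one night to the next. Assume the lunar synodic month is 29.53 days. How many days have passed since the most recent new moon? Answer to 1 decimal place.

From f = (1 − cos θ)/2: cos θ = 1 − 2×0.35 = 0.300; arccos → 72.5°.
Waning ⇒ past full, so θ = 360° − 72.5° = 287.5°.
That fraction of the synodic month is 287.5/360 × 29.53 d ≈ 23.58 d.

23.6 days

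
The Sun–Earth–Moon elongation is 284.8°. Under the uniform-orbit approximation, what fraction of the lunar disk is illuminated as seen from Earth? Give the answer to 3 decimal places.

Half-versine of 284.8°: (1 − 0.255)/2 = 0.372.

0.372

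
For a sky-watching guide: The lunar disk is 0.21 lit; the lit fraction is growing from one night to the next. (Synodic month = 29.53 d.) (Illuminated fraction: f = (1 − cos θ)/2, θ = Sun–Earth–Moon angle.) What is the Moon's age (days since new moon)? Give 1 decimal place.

From f = (1 − cos θ)/2: cos θ = 1 − 2×0.21 = 0.580; arccos → 54.5°.
The Moon is waxing (0°–180°), so θ = 54.5° directly.
That fraction of the synodic month is 54.5/360 × 29.53 d ≈ 4.47 d.

4.5 days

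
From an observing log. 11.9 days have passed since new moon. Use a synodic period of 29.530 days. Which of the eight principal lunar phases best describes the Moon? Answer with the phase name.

waxing gibbous

θ ≈ 360° × 11.9/29.530 = 145°, which falls in the waxing gibbous sector.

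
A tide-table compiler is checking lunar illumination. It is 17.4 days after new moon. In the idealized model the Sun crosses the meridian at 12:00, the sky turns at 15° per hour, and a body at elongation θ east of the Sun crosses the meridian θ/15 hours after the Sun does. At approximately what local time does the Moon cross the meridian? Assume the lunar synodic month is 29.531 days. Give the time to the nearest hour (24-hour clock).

02:00

Phase angle: θ = 360°·(17.4 d)/(29.531 d) = 212.1°.
At 15° of sky rotation per hour, 212.1° corresponds to a 14.14 h lag.
12:00 + 14.14 h ≈ 02:08 → 02:00 to the nearest hour.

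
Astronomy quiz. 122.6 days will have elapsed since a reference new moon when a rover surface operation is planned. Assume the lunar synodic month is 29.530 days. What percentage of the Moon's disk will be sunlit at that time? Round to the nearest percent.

21%

Reduce mod P: 122.6 − 4×29.530 = 4.48 d into the current lunation.
Elongation θ = 360° × 4.48/29.530 ≈ 54.6°.
With cos θ = 0.579, the lit fraction is (1 − 0.579)/2 ≈ 0.210, so 21%.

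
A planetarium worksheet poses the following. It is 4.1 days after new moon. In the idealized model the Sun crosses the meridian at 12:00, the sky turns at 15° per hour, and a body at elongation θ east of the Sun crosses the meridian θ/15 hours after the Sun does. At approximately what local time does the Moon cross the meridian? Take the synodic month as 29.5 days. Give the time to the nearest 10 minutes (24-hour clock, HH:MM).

15:20

The Moon has covered 4.1/29.5 of its cycle, so θ ≈ 360° × 4.1/29.5 = 50.0°.
Delay after the Sun = 50.0° / (15°/h) ≈ 3.34 h.
12:00 + 3.336 h ≈ 15:20 → 15:20 to the nearest ten minutes.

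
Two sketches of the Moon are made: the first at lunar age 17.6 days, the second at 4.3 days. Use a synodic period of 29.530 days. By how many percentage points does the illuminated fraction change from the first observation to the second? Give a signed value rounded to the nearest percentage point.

θ₁ = 360° × 17.6/29.530 = 214.6°, f₁ = (1 − cos θ₁)/2 = 0.912.
θ₂ = 360° × 4.3/29.530 = 52.4°, f₂ = (1 − cos θ₂)/2 = 0.195.
Change = f₂ − f₁ = -0.717 → -72 percentage points.

-72 pp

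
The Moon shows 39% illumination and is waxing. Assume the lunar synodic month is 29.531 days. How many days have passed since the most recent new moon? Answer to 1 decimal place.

Invert f = (1 − cos θ)/2 to get cos θ = 1 − 2(0.39) = 0.220, hence θ₀ = arccos 0.220 = 77.3°.
The Moon is waxing (0°–180°), so θ = 77.3° directly.
At 360°/29.531 d per day, 77.3° corresponds to 6.34 days.

6.3 days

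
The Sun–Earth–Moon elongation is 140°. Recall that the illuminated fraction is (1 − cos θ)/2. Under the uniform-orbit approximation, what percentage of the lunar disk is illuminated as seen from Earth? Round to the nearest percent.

f = (1 − cos 140°)/2 = (1 − (-0.766))/2 ≈ 0.883, i.e. 88%.

88%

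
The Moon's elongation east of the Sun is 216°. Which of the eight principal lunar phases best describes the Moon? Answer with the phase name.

216° lies in the waning gibbous sector of the 8-phase cycle.

waning gibbous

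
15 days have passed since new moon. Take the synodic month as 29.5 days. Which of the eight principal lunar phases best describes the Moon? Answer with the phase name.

full moon

At 15/29.5 of the cycle, θ ≈ 183° — the full moon range.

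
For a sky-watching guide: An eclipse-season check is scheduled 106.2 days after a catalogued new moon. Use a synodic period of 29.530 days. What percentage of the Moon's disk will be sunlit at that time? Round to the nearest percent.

106.2 d spans 3 complete synodic months (3 × 29.530 = 88.59 d) plus 17.61 d.
The Moon has covered 17.61/29.530 of its cycle, so θ ≈ 360° × 17.61/29.530 = 214.7°.
Illuminated fraction = (1 − cos 214.7°)/2 = (1 − (-0.822))/2 ≈ 0.911, so 91%.

91%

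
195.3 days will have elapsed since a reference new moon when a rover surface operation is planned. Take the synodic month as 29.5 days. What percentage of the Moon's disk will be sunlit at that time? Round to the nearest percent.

Reduce mod P: 195.3 − 6×29.5 = 18.30 d into the current lunation.
The Moon has covered 18.30/29.5 of its cycle, so θ ≈ 360° × 18.30/29.5 = 223.3°.
cos 223.3° = (-0.728), so f = (1 − (-0.728))/2 = 0.864, so 86%.

86%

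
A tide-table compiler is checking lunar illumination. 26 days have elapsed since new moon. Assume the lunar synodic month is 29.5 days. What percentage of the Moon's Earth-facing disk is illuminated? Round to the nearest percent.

13%

Phase angle: θ = 360°·(26 d)/(29.5 d) = 317.3°.
Illuminated fraction = (1 − cos 317.3°)/2 = (1 − 0.735)/2 ≈ 0.133, so 13%.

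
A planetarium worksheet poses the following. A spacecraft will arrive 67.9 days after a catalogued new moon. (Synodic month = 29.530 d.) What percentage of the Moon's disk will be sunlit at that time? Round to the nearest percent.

65%

Reduce mod P: 67.9 − 2×29.530 = 8.84 d into the current lunation.
Elongation θ = 360° × 8.84/29.530 ≈ 107.8°.
With cos θ = (-0.305), the lit fraction is (1 − (-0.305))/2 ≈ 0.653, so 65%.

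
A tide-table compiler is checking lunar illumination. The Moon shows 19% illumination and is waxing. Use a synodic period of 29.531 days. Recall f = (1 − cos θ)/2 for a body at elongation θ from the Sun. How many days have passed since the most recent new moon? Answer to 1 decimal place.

Invert f = (1 − cos θ)/2 to get cos θ = 1 − 2(0.19) = 0.620, hence θ₀ = arccos 0.620 = 51.7°.
Waxing ⇒ before full, so θ = 51.7°.
That fraction of the synodic month is 51.7/360 × 29.531 d ≈ 4.24 d.

4.2 days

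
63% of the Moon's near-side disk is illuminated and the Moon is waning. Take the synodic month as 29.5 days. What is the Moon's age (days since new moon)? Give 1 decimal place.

20.9 days

From f = (1 − cos θ)/2: cos θ = 1 − 2×0.63 = -0.260; arccos → 105.1°.
Since the Moon is past full (waning), take the reflex angle: θ = 360° − 105.1° = 254.9°.
At 360°/29.5 d per day, 254.9° corresponds to 20.89 days.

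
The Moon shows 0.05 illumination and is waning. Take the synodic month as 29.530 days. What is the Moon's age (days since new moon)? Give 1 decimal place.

27.4 days

cos θ = 1 − 2f = 0.900, giving a principal value of 25.8°.
A waning Moon lies in 180°–360°, so θ = 360° − 25.8° = 334.2°.
At 360°/29.530 d per day, 334.2° corresponds to 27.41 days.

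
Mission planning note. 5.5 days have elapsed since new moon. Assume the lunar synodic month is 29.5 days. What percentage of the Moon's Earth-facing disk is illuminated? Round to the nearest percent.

31%

Phase angle: θ = 360°·(5.5 d)/(29.5 d) = 67.1°.
Illuminated fraction = (1 − cos 67.1°)/2 = (1 − 0.389)/2 ≈ 0.306, so 31%.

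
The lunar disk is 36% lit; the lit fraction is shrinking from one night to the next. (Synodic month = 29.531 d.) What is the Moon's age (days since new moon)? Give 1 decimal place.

From f = (1 − cos θ)/2: cos θ = 1 − 2×0.36 = 0.280; arccos → 73.7°.
Waning ⇒ past full, so θ = 360° − 73.7° = 286.3°.
At 360°/29.531 d per day, 286.3° corresponds to 23.48 days.

23.5 days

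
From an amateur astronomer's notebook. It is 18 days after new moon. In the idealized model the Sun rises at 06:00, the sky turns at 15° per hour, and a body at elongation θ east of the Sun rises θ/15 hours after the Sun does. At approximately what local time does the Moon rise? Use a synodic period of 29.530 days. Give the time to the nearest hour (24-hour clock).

Phase angle: θ = 360°·(18 d)/(29.530 d) = 219.4°.
Delay after the Sun = 219.4° / (15°/h) ≈ 14.63 h.
06:00 + 14.63 h ≈ 20:38 → 21:00 to the nearest hour.

21:00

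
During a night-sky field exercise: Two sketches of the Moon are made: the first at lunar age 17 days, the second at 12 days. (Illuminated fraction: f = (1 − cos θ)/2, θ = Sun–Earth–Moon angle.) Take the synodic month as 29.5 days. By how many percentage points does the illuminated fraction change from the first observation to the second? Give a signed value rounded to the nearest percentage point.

-3 pp

First observation: θ = 360°·17/29.5 = 207.5°, so f = 0.944.
Second observation: θ = 146.4°, f = 0.917.
Δf = 0.917 − 0.944 = -0.027, i.e. -3 pp.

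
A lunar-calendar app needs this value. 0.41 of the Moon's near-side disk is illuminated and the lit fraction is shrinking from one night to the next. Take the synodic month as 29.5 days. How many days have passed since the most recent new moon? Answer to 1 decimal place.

23.0 days

From f = (1 − cos θ)/2: cos θ = 1 − 2×0.41 = 0.180; arccos → 79.6°.
A waning Moon lies in 180°–360°, so θ = 360° − 79.6° = 280.4°.
That fraction of the synodic month is 280.4/360 × 29.5 d ≈ 22.97 d.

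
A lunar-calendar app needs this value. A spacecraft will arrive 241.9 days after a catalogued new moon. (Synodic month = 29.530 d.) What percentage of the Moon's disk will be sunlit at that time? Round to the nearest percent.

Reduce mod P: 241.9 − 8×29.530 = 5.66 d into the current lunation.
Phase angle: θ = 360°·(5.66 d)/(29.530 d) = 69.0°.
Illuminated fraction = (1 − cos 69.0°)/2 = (1 − 0.358)/2 ≈ 0.321, so 32%.

32%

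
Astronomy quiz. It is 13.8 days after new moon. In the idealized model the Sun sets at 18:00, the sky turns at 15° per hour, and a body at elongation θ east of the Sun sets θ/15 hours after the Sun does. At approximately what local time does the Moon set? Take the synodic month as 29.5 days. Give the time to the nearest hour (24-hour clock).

Elongation θ = 360° × 13.8/29.5 ≈ 168.4°.
At 15° of sky rotation per hour, 168.4° corresponds to a 11.23 h lag.
18:00 + 11.23 h ≈ 05:14 → 05:00 to the nearest hour.

05:00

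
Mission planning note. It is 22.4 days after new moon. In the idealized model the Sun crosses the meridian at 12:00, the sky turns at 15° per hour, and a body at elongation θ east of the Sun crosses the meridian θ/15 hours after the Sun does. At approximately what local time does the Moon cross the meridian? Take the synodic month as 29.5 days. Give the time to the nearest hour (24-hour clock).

The Moon has covered 22.4/29.5 of its cycle, so θ ≈ 360° × 22.4/29.5 = 273.4°.
The Moon trails the Sun by θ/15 = 273.4/15 ≈ 18.22 hours.
12:00 + 18.22 h ≈ 06:13 → 06:00 to the nearest hour.

06:00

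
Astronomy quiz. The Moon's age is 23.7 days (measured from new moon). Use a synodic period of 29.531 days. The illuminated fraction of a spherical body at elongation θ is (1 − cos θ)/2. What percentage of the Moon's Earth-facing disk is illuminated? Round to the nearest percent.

Elongation θ = 360° × 23.7/29.531 ≈ 288.9°.
With cos θ = 0.324, the lit fraction is (1 − 0.324)/2 ≈ 0.338, so 34%.

34%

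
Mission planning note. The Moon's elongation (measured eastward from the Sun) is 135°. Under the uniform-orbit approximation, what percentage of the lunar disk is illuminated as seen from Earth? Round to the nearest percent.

Half-versine of 135°: (1 − (-0.707))/2 = 0.854, i.e. 85%.

85%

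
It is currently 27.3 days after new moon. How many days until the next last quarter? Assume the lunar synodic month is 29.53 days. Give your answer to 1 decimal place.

Last quarter occurs at elongation 270°, i.e. at age 29.53 × 270/360 = 22.148 d.
Already past this cycle's last quarter; the next is at 22.148 + 29.53 = 51.678 d, so 51.678 − 27.3 = 24.378 days.

24.4 days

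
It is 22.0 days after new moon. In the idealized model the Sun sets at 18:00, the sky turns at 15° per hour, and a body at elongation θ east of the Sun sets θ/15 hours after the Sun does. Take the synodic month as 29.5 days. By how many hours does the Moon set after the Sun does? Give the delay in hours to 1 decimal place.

Elongation θ = 360° × 22.0/29.5 ≈ 268.5°.
Delay after the Sun = 268.5° / (15°/h) ≈ 17.90 h.
So the Moon sets 17.90 h after the Sun.

17.9 h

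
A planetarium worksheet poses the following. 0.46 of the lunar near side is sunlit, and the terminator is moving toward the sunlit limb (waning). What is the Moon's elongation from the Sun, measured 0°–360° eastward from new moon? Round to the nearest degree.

275°

From f = (1 − cos θ)/2: cos θ = 1 − 2×0.46 = 0.080; arccos → 85.4°.
Since the Moon is past full (waning), take the reflex angle: θ = 360° − 85.4° = 274.6°.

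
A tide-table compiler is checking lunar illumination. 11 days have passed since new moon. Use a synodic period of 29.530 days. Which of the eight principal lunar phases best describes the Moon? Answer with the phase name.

θ ≈ 360° × 11/29.530 = 134°, which falls in the waxing gibbous sector.

waxing gibbous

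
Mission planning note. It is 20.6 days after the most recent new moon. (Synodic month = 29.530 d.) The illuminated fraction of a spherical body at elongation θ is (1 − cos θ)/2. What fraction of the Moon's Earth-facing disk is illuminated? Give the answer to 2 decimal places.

The Moon has covered 20.6/29.530 of its cycle, so θ ≈ 360° × 20.6/29.530 = 251.1°.
Illuminated fraction = (1 − cos 251.1°)/2 = (1 − (-0.323))/2 ≈ 0.662.

0.66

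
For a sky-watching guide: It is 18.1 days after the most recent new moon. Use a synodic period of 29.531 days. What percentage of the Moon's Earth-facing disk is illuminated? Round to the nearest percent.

88%

Elongation θ = 360° × 18.1/29.531 ≈ 220.6°.
With cos θ = (-0.759), the lit fraction is (1 − (-0.759))/2 ≈ 0.879, so 88%.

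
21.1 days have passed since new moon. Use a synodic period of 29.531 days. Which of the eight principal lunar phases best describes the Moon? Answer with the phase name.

θ ≈ 360° × 21.1/29.531 = 257°, which falls in the last quarter sector.

last quarter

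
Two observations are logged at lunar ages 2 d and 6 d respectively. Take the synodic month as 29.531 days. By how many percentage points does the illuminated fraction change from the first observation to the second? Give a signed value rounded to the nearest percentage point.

θ₁ = 360° × 2/29.531 = 24.4°, f₁ = (1 − cos θ₁)/2 = 0.045.
θ₂ = 360° × 6/29.531 = 73.1°, f₂ = (1 − cos θ₂)/2 = 0.355.
Change = f₂ − f₁ = +0.310 → +31 percentage points.

+31 percentage points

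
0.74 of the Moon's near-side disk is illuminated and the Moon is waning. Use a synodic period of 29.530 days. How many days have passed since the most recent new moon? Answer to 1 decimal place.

From f = (1 − cos θ)/2: cos θ = 1 − 2×0.74 = -0.480; arccos → 118.7°.
A waning Moon lies in 180°–360°, so θ = 360° − 118.7° = 241.3°.
That fraction of the synodic month is 241.3/360 × 29.530 d ≈ 19.79 d.

19.8 days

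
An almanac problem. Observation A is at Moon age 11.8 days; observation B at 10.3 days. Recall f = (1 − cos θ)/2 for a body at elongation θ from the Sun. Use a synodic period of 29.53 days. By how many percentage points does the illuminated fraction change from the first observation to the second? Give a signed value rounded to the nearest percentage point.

θ₁ = 360° × 11.8/29.53 = 143.9°, f₁ = (1 − cos θ₁)/2 = 0.904.
θ₂ = 360° × 10.3/29.53 = 125.6°, f₂ = (1 − cos θ₂)/2 = 0.791.
Change = f₂ − f₁ = -0.113 → -11 percentage points.

-11 pp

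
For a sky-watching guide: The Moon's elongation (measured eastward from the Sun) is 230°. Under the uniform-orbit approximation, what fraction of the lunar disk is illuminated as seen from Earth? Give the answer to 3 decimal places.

f = (1 − cos 230°)/2 = (1 − (-0.643))/2 ≈ 0.821.

0.821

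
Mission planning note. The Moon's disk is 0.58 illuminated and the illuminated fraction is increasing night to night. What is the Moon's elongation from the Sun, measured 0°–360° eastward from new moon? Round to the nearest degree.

99°

Invert f = (1 − cos θ)/2 to get cos θ = 1 − 2(0.58) = -0.160, hence θ₀ = arccos -0.160 = 99.2°.
Waxing ⇒ before full, so θ = 99.2°.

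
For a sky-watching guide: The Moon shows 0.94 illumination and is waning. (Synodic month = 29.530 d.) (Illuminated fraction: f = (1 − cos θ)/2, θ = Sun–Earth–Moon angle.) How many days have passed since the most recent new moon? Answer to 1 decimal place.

Invert f = (1 − cos θ)/2 to get cos θ = 1 − 2(0.94) = -0.880, hence θ₀ = arccos -0.880 = 151.6°.
A waning Moon lies in 180°–360°, so θ = 360° − 151.6° = 208.4°.
Age = 29.530 × 208.4°/360° ≈ 17.09 days.

17.1 days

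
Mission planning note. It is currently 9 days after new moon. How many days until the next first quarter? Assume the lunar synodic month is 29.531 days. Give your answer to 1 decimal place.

First quarter occurs at elongation 90°, i.e. at age 29.531 × 90/360 = 7.383 d.
Already past this cycle's first quarter; the next is at 7.383 + 29.531 = 36.914 d, so 36.914 − 9 = 27.914 days.

27.9 days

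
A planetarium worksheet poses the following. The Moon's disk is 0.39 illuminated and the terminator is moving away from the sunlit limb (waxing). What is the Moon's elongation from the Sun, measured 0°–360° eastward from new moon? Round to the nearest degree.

77°

Invert f = (1 − cos θ)/2 to get cos θ = 1 − 2(0.39) = 0.220, hence θ₀ = arccos 0.220 = 77.3°.
Before full moon the principal value applies: θ = 77.3°.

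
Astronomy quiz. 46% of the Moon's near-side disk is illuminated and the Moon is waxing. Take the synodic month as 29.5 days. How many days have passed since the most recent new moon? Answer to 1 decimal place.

From f = (1 − cos θ)/2: cos θ = 1 − 2×0.46 = 0.080; arccos → 85.4°.
Before full moon the principal value applies: θ = 85.4°.
At 360°/29.5 d per day, 85.4° corresponds to 7.00 days.

7.0 days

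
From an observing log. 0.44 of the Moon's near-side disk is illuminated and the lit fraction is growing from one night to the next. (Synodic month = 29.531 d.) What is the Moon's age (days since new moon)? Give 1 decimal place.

6.8 days

From f = (1 − cos θ)/2: cos θ = 1 − 2×0.44 = 0.120; arccos → 83.1°.
The Moon is waxing (0°–180°), so θ = 83.1° directly.
At 360°/29.531 d per day, 83.1° corresponds to 6.82 days.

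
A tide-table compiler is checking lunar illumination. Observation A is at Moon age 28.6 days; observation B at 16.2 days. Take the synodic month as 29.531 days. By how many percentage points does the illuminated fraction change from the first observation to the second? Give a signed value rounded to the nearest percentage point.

First observation: θ = 360°·28.6/29.531 = 348.7°, so f = 0.010.
Second observation: θ = 197.5°, f = 0.977.
Δf = 0.977 − 0.010 = +0.967, i.e. +97 pp.

+97 percentage points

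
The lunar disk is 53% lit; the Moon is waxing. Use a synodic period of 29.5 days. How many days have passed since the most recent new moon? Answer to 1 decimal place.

Invert f = (1 − cos θ)/2 to get cos θ = 1 − 2(0.53) = -0.060, hence θ₀ = arccos -0.060 = 93.4°.
The Moon is waxing (0°–180°), so θ = 93.4° directly.
That fraction of the synodic month is 93.4/360 × 29.5 d ≈ 7.66 d.

7.7 days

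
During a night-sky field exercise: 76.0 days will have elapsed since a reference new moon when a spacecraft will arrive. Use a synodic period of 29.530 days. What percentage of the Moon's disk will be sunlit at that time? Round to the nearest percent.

95%

Reduce mod P: 76.0 − 2×29.530 = 16.94 d into the current lunation.
The Moon has covered 16.94/29.530 of its cycle, so θ ≈ 360° × 16.94/29.530 = 206.5°.
cos 206.5° = (-0.895), so f = (1 − (-0.895))/2 = 0.947, so 95%.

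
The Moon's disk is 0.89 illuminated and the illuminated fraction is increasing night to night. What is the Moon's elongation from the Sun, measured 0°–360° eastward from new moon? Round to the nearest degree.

141°

cos θ = 1 − 2f = -0.780, giving a principal value of 141.3°.
The Moon is waxing (0°–180°), so θ = 141.3° directly.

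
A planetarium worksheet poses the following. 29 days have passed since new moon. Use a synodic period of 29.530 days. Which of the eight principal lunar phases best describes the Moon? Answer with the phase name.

θ ≈ 360° × 29/29.530 = 354°, which falls in the new moon sector.

new moon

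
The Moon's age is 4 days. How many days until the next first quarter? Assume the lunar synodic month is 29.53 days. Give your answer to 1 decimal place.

3.4 days

First quarter occurs at elongation 90°, i.e. at age 29.53 × 90/360 = 7.383 d.
That is 7.383 − 4 = 3.383 days ahead.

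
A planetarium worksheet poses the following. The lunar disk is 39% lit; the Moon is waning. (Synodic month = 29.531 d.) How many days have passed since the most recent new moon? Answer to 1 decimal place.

From f = (1 − cos θ)/2: cos θ = 1 − 2×0.39 = 0.220; arccos → 77.3°.
Since the Moon is past full (waning), take the reflex angle: θ = 360° − 77.3° = 282.7°.
Age = 29.531 × 282.7°/360° ≈ 23.19 days.

23.2 days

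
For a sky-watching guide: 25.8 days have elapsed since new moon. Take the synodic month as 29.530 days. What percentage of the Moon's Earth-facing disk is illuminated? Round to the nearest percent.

Phase angle: θ = 360°·(25.8 d)/(29.530 d) = 314.5°.
cos 314.5° = 0.701, so f = (1 − 0.701)/2 = 0.149, so 15%.

15%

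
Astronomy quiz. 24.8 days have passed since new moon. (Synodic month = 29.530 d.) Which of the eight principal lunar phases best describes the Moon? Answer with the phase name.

waning crescent

At 24.8/29.530 of the cycle, θ ≈ 302° — the waning crescent range.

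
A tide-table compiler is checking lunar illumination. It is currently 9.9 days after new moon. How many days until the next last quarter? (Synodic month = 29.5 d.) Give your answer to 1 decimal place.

Last quarter occurs at elongation 270°, i.e. at age 29.5 × 270/360 = 22.125 d.
That is 22.125 − 9.9 = 12.225 days ahead.

12.2 days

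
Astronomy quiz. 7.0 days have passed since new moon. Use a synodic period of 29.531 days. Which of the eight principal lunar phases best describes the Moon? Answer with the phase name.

θ ≈ 360° × 7.0/29.531 = 85°, which falls in the first quarter sector.

first quarter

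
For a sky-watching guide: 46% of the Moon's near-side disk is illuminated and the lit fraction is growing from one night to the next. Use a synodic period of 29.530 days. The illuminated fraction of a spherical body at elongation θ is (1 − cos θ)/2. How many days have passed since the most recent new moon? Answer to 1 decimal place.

From f = (1 − cos θ)/2: cos θ = 1 − 2×0.46 = 0.080; arccos → 85.4°.
Before full moon the principal value applies: θ = 85.4°.
That fraction of the synodic month is 85.4/360 × 29.530 d ≈ 7.01 d.

7.0 days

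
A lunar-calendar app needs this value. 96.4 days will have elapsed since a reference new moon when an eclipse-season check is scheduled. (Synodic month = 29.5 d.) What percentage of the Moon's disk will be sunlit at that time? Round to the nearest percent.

56%

96.4 d spans 3 complete synodic months (3 × 29.5 = 88.50 d) plus 7.90 d.
Phase angle: θ = 360°·(7.90 d)/(29.5 d) = 96.4°.
With cos θ = (-0.112), the lit fraction is (1 − (-0.112))/2 ≈ 0.556, so 56%.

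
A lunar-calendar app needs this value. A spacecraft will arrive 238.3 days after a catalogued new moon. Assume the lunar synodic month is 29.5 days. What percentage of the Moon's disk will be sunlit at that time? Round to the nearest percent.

6%

238.3/29.5 = 8.078 lunations, so 8 complete cycles and 2.30 d into the next.
The Moon has covered 2.30/29.5 of its cycle, so θ ≈ 360° × 2.30/29.5 = 28.1°.
Illuminated fraction = (1 − cos 28.1°)/2 = (1 − 0.882)/2 ≈ 0.059, so 6%.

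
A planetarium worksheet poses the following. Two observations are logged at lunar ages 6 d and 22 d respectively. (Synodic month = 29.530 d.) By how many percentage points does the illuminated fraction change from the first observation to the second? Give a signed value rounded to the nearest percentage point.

+16 pp

First observation: θ = 360°·6/29.530 = 73.1°, so f = 0.355.
Second observation: θ = 268.2°, f = 0.516.
Δf = 0.516 − 0.355 = +0.161, i.e. +16 pp.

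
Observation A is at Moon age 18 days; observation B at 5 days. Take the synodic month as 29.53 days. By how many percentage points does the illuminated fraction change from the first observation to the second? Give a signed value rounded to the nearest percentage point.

-63 percentage points

θ₁ = 360° × 18/29.53 = 219.4°, f₁ = (1 − cos θ₁)/2 = 0.886.
θ₂ = 360° × 5/29.53 = 61.0°, f₂ = (1 − cos θ₂)/2 = 0.257.
Change = f₂ − f₁ = -0.629 → -63 percentage points.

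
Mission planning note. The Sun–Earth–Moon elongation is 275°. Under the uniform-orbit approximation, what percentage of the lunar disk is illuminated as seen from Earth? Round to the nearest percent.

46%

Half-versine of 275°: (1 − 0.087)/2 = 0.456, i.e. 46%.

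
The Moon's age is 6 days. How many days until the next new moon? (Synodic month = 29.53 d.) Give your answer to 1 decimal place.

23.5 days

The next new moon completes the synodic month: 29.53 − 6 = 23.530 days.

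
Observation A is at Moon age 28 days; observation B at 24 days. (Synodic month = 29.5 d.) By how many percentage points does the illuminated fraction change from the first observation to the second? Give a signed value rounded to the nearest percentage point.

+28 percentage points

θ₁ = 360° × 28/29.5 = 341.7°, f₁ = (1 − cos θ₁)/2 = 0.025.
θ₂ = 360° × 24/29.5 = 292.9°, f₂ = (1 − cos θ₂)/2 = 0.306.
Change = f₂ − f₁ = +0.280 → +28 percentage points.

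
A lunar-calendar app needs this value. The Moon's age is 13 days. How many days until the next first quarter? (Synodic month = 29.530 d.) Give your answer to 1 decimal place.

First quarter occurs at elongation 90°, i.e. at age 29.530 × 90/360 = 7.383 d.
Already past this cycle's first quarter; the next is at 7.383 + 29.530 = 36.913 d, so 36.913 − 13 = 23.913 days.

23.9 days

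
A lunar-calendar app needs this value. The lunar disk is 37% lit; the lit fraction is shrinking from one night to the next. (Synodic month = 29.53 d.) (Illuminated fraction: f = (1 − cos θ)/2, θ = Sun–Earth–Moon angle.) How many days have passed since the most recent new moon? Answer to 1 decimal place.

From f = (1 − cos θ)/2: cos θ = 1 − 2×0.37 = 0.260; arccos → 74.9°.
Since the Moon is past full (waning), take the reflex angle: θ = 360° − 74.9° = 285.1°.
Age = 29.53 × 285.1°/360° ≈ 23.38 days.

23.4 days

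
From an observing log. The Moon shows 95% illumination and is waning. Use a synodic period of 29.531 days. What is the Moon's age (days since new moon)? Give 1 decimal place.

From f = (1 − cos θ)/2: cos θ = 1 − 2×0.95 = -0.900; arccos → 154.2°.
Waning ⇒ past full, so θ = 360° − 154.2° = 205.8°.
At 360°/29.531 d per day, 205.8° corresponds to 16.89 days.

16.9 days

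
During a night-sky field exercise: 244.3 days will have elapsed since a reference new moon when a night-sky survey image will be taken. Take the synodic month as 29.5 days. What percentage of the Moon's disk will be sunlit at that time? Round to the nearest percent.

244.3 d spans 8 complete synodic months (8 × 29.5 = 236.00 d) plus 8.30 d.
Elongation θ = 360° × 8.30/29.5 ≈ 101.3°.
cos 101.3° = (-0.196), so f = (1 − (-0.196))/2 = 0.598, so 60%.

60%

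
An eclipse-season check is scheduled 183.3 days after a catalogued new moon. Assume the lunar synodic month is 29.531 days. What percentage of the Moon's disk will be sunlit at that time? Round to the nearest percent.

37%

183.3 d spans 6 complete synodic months (6 × 29.531 = 177.19 d) plus 6.11 d.
Elongation θ = 360° × 6.11/29.531 ≈ 74.5°.
Illuminated fraction = (1 − cos 74.5°)/2 = (1 − 0.267)/2 ≈ 0.367, so 37%.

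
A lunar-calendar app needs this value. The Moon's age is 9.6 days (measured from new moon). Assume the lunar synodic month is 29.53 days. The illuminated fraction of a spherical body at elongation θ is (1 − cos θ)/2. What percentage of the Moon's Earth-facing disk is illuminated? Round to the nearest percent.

The Moon has covered 9.6/29.53 of its cycle, so θ ≈ 360° × 9.6/29.53 = 117.0°.
With cos θ = (-0.455), the lit fraction is (1 − (-0.455))/2 ≈ 0.727, so 73%.

73%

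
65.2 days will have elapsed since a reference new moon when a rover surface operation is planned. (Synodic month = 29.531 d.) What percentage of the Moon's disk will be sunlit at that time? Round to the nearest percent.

37%

65.2 d spans 2 complete synodic months (2 × 29.531 = 59.06 d) plus 6.14 d.
Phase angle: θ = 360°·(6.14 d)/(29.531 d) = 74.8°.
With cos θ = 0.262, the lit fraction is (1 − 0.262)/2 ≈ 0.369, so 37%.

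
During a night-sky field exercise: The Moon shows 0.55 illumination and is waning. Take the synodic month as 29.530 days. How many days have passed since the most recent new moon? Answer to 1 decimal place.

21.7 days

Invert f = (1 − cos θ)/2 to get cos θ = 1 − 2(0.55) = -0.100, hence θ₀ = arccos -0.100 = 95.7°.
Waning ⇒ past full, so θ = 360° − 95.7° = 264.3°.
That fraction of the synodic month is 264.3/360 × 29.530 d ≈ 21.68 d.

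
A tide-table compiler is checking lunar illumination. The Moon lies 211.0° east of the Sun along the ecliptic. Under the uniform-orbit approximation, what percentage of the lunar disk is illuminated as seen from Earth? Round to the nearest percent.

Half-versine of 211.0°: (1 − (-0.857))/2 = 0.929, i.e. 93%.

93%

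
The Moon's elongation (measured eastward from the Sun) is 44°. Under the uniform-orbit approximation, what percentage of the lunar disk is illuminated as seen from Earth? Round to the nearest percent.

f = (1 − cos 44°)/2 = (1 − 0.719)/2 ≈ 0.140, i.e. 14%.

14%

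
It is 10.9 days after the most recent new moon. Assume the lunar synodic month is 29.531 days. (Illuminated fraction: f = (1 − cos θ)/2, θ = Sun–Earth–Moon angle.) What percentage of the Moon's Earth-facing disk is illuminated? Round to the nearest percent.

Elongation θ = 360° × 10.9/29.531 ≈ 132.9°.
With cos θ = (-0.680), the lit fraction is (1 − (-0.680))/2 ≈ 0.840, so 84%.

84%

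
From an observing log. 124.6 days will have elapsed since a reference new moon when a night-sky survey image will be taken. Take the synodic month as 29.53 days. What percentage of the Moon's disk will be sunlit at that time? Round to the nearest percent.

40%

124.6/29.53 = 4.219 lunations, so 4 complete cycles and 6.48 d into the next.
Elongation θ = 360° × 6.48/29.53 ≈ 79.0°.
cos 79.0° = 0.191, so f = (1 − 0.191)/2 = 0.405, so 40%.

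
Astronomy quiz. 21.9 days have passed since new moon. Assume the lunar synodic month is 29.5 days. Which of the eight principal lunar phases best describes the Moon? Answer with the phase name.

last quarter

θ ≈ 360° × 21.9/29.5 = 267°, which falls in the last quarter sector.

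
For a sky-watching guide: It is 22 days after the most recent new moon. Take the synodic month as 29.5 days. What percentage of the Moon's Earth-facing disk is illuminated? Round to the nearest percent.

Elongation θ = 360° × 22/29.5 ≈ 268.5°.
With cos θ = (-0.027), the lit fraction is (1 − (-0.027))/2 ≈ 0.513, so 51%.

51%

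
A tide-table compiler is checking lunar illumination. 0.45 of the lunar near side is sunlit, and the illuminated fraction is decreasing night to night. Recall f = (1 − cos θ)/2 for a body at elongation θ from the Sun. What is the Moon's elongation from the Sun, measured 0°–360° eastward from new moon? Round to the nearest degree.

276°

Invert f = (1 − cos θ)/2 to get cos θ = 1 − 2(0.45) = 0.100, hence θ₀ = arccos 0.100 = 84.3°.
Since the Moon is past full (waning), take the reflex angle: θ = 360° − 84.3° = 275.7°.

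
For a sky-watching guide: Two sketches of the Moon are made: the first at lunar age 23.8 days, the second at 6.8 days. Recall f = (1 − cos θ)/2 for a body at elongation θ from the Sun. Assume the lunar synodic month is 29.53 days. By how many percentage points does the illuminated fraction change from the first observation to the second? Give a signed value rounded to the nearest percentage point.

First observation: θ = 360°·23.8/29.53 = 290.1°, so f = 0.328.
Second observation: θ = 82.9°, f = 0.438.
Δf = 0.438 − 0.328 = +0.110, i.e. +11 pp.

+11 percentage points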